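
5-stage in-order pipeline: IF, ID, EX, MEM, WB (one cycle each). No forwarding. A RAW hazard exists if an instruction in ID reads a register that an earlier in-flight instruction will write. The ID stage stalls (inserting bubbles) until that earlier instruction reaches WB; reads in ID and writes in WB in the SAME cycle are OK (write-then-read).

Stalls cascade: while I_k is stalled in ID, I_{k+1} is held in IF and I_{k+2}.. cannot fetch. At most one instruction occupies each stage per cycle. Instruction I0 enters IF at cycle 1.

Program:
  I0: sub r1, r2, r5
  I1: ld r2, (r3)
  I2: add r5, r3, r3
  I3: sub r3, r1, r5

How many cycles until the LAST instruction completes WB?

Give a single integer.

Answer: 10

Derivation:
I0 sub r1 <- r2,r5: IF@1 ID@2 stall=0 (-) EX@3 MEM@4 WB@5
I1 ld r2 <- r3: IF@2 ID@3 stall=0 (-) EX@4 MEM@5 WB@6
I2 add r5 <- r3,r3: IF@3 ID@4 stall=0 (-) EX@5 MEM@6 WB@7
I3 sub r3 <- r1,r5: IF@4 ID@5 stall=2 (RAW on I2.r5 (WB@7)) EX@8 MEM@9 WB@10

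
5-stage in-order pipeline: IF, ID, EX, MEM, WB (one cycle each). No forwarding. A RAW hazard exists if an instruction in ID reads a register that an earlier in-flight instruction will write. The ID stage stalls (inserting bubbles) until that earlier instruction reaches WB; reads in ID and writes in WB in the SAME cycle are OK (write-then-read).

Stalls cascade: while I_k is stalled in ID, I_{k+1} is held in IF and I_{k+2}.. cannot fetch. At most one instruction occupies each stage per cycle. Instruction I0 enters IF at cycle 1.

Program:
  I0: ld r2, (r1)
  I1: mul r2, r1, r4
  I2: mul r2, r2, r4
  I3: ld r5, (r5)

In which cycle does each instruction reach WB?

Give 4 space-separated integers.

Answer: 5 6 9 10

Derivation:
I0 ld r2 <- r1: IF@1 ID@2 stall=0 (-) EX@3 MEM@4 WB@5
I1 mul r2 <- r1,r4: IF@2 ID@3 stall=0 (-) EX@4 MEM@5 WB@6
I2 mul r2 <- r2,r4: IF@3 ID@4 stall=2 (RAW on I1.r2 (WB@6)) EX@7 MEM@8 WB@9
I3 ld r5 <- r5: IF@4 ID@7 stall=0 (-) EX@8 MEM@9 WB@10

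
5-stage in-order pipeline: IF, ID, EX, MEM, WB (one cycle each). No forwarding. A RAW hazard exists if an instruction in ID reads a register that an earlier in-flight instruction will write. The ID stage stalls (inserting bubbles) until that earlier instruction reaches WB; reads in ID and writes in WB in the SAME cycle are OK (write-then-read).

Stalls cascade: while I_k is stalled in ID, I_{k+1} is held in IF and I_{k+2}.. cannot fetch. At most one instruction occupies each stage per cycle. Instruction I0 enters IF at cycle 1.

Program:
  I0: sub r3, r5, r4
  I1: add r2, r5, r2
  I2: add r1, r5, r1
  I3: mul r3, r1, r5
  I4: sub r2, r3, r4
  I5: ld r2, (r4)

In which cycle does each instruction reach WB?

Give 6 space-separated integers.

I0 sub r3 <- r5,r4: IF@1 ID@2 stall=0 (-) EX@3 MEM@4 WB@5
I1 add r2 <- r5,r2: IF@2 ID@3 stall=0 (-) EX@4 MEM@5 WB@6
I2 add r1 <- r5,r1: IF@3 ID@4 stall=0 (-) EX@5 MEM@6 WB@7
I3 mul r3 <- r1,r5: IF@4 ID@5 stall=2 (RAW on I2.r1 (WB@7)) EX@8 MEM@9 WB@10
I4 sub r2 <- r3,r4: IF@5 ID@8 stall=2 (RAW on I3.r3 (WB@10)) EX@11 MEM@12 WB@13
I5 ld r2 <- r4: IF@8 ID@11 stall=0 (-) EX@12 MEM@13 WB@14

Answer: 5 6 7 10 13 14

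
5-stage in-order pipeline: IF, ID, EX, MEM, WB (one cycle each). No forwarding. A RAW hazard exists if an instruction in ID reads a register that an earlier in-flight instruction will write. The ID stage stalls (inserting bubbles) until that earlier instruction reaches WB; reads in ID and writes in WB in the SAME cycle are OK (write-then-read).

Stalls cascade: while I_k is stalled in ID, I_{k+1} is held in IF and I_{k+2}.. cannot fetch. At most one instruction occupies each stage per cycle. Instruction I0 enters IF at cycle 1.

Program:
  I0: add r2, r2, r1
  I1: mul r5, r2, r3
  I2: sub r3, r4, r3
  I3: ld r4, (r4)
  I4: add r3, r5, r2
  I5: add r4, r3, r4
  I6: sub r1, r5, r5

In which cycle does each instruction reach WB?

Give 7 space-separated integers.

Answer: 5 8 9 10 11 14 15

Derivation:
I0 add r2 <- r2,r1: IF@1 ID@2 stall=0 (-) EX@3 MEM@4 WB@5
I1 mul r5 <- r2,r3: IF@2 ID@3 stall=2 (RAW on I0.r2 (WB@5)) EX@6 MEM@7 WB@8
I2 sub r3 <- r4,r3: IF@3 ID@6 stall=0 (-) EX@7 MEM@8 WB@9
I3 ld r4 <- r4: IF@6 ID@7 stall=0 (-) EX@8 MEM@9 WB@10
I4 add r3 <- r5,r2: IF@7 ID@8 stall=0 (-) EX@9 MEM@10 WB@11
I5 add r4 <- r3,r4: IF@8 ID@9 stall=2 (RAW on I4.r3 (WB@11)) EX@12 MEM@13 WB@14
I6 sub r1 <- r5,r5: IF@9 ID@12 stall=0 (-) EX@13 MEM@14 WB@15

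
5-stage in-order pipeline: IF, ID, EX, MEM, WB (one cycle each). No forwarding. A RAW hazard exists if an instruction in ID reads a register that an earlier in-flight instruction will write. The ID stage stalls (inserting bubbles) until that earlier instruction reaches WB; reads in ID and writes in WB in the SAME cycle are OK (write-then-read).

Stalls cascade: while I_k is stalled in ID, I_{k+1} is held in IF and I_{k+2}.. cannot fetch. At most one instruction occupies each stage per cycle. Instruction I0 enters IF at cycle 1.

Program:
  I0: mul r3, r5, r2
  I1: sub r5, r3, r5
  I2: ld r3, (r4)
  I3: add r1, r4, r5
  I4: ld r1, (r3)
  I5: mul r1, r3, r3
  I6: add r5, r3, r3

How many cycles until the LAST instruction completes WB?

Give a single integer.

Answer: 14

Derivation:
I0 mul r3 <- r5,r2: IF@1 ID@2 stall=0 (-) EX@3 MEM@4 WB@5
I1 sub r5 <- r3,r5: IF@2 ID@3 stall=2 (RAW on I0.r3 (WB@5)) EX@6 MEM@7 WB@8
I2 ld r3 <- r4: IF@3 ID@6 stall=0 (-) EX@7 MEM@8 WB@9
I3 add r1 <- r4,r5: IF@6 ID@7 stall=1 (RAW on I1.r5 (WB@8)) EX@9 MEM@10 WB@11
I4 ld r1 <- r3: IF@7 ID@9 stall=0 (-) EX@10 MEM@11 WB@12
I5 mul r1 <- r3,r3: IF@9 ID@10 stall=0 (-) EX@11 MEM@12 WB@13
I6 add r5 <- r3,r3: IF@10 ID@11 stall=0 (-) EX@12 MEM@13 WB@14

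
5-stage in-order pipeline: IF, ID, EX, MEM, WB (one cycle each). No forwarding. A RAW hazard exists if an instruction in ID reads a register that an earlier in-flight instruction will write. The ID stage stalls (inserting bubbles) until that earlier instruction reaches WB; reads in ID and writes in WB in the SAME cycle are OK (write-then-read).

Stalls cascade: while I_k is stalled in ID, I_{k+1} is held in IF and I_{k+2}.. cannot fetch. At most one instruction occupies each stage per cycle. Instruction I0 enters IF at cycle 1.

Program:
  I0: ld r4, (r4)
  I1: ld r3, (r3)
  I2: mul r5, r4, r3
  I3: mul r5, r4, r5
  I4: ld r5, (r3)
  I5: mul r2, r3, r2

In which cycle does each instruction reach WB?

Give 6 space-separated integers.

I0 ld r4 <- r4: IF@1 ID@2 stall=0 (-) EX@3 MEM@4 WB@5
I1 ld r3 <- r3: IF@2 ID@3 stall=0 (-) EX@4 MEM@5 WB@6
I2 mul r5 <- r4,r3: IF@3 ID@4 stall=2 (RAW on I1.r3 (WB@6)) EX@7 MEM@8 WB@9
I3 mul r5 <- r4,r5: IF@4 ID@7 stall=2 (RAW on I2.r5 (WB@9)) EX@10 MEM@11 WB@12
I4 ld r5 <- r3: IF@7 ID@10 stall=0 (-) EX@11 MEM@12 WB@13
I5 mul r2 <- r3,r2: IF@10 ID@11 stall=0 (-) EX@12 MEM@13 WB@14

Answer: 5 6 9 12 13 14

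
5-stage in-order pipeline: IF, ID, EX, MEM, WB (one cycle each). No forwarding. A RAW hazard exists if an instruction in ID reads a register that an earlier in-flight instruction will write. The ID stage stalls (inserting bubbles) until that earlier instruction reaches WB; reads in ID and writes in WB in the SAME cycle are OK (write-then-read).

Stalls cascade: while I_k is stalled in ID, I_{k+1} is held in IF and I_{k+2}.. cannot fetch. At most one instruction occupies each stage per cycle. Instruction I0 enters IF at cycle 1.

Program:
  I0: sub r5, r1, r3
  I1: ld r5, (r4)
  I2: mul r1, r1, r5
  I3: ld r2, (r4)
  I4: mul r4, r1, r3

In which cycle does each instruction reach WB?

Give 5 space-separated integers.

I0 sub r5 <- r1,r3: IF@1 ID@2 stall=0 (-) EX@3 MEM@4 WB@5
I1 ld r5 <- r4: IF@2 ID@3 stall=0 (-) EX@4 MEM@5 WB@6
I2 mul r1 <- r1,r5: IF@3 ID@4 stall=2 (RAW on I1.r5 (WB@6)) EX@7 MEM@8 WB@9
I3 ld r2 <- r4: IF@4 ID@7 stall=0 (-) EX@8 MEM@9 WB@10
I4 mul r4 <- r1,r3: IF@7 ID@8 stall=1 (RAW on I2.r1 (WB@9)) EX@10 MEM@11 WB@12

Answer: 5 6 9 10 12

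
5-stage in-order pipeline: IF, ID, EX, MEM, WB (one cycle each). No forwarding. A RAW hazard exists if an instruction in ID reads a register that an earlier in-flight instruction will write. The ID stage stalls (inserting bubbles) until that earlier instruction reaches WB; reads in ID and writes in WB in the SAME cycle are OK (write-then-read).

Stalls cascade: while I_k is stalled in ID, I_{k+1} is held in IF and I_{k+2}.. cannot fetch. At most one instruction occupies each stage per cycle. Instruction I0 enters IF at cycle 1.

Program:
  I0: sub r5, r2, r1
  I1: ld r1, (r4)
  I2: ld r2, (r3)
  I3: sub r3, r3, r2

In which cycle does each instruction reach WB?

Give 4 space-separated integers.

I0 sub r5 <- r2,r1: IF@1 ID@2 stall=0 (-) EX@3 MEM@4 WB@5
I1 ld r1 <- r4: IF@2 ID@3 stall=0 (-) EX@4 MEM@5 WB@6
I2 ld r2 <- r3: IF@3 ID@4 stall=0 (-) EX@5 MEM@6 WB@7
I3 sub r3 <- r3,r2: IF@4 ID@5 stall=2 (RAW on I2.r2 (WB@7)) EX@8 MEM@9 WB@10

Answer: 5 6 7 10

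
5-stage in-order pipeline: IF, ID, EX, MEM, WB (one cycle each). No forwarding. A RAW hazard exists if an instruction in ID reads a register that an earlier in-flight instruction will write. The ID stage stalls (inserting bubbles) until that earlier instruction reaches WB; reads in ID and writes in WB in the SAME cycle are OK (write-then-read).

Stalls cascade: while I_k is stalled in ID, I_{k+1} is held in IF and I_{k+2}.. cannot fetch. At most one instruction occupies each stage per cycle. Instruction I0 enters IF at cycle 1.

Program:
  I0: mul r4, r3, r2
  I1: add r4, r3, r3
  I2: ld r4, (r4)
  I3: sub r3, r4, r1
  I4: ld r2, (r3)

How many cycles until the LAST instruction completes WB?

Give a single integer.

Answer: 15

Derivation:
I0 mul r4 <- r3,r2: IF@1 ID@2 stall=0 (-) EX@3 MEM@4 WB@5
I1 add r4 <- r3,r3: IF@2 ID@3 stall=0 (-) EX@4 MEM@5 WB@6
I2 ld r4 <- r4: IF@3 ID@4 stall=2 (RAW on I1.r4 (WB@6)) EX@7 MEM@8 WB@9
I3 sub r3 <- r4,r1: IF@4 ID@7 stall=2 (RAW on I2.r4 (WB@9)) EX@10 MEM@11 WB@12
I4 ld r2 <- r3: IF@7 ID@10 stall=2 (RAW on I3.r3 (WB@12)) EX@13 MEM@14 WB@15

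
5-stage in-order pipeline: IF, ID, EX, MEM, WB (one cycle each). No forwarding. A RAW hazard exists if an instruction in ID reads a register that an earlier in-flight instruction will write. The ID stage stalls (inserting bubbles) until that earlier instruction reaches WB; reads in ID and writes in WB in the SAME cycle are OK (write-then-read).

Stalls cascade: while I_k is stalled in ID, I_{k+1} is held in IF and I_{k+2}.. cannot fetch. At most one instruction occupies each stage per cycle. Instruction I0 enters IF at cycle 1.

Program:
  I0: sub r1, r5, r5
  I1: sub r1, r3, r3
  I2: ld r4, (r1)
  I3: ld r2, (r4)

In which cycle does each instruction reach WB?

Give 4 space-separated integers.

I0 sub r1 <- r5,r5: IF@1 ID@2 stall=0 (-) EX@3 MEM@4 WB@5
I1 sub r1 <- r3,r3: IF@2 ID@3 stall=0 (-) EX@4 MEM@5 WB@6
I2 ld r4 <- r1: IF@3 ID@4 stall=2 (RAW on I1.r1 (WB@6)) EX@7 MEM@8 WB@9
I3 ld r2 <- r4: IF@4 ID@7 stall=2 (RAW on I2.r4 (WB@9)) EX@10 MEM@11 WB@12

Answer: 5 6 9 12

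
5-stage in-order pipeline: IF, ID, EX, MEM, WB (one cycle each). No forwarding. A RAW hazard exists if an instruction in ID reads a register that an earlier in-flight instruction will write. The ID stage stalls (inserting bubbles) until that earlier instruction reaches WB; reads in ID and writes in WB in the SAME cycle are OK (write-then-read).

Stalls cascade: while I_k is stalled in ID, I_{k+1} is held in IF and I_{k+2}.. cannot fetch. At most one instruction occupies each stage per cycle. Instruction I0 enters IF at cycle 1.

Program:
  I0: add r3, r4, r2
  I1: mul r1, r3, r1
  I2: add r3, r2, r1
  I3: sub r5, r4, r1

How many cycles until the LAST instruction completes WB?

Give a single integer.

I0 add r3 <- r4,r2: IF@1 ID@2 stall=0 (-) EX@3 MEM@4 WB@5
I1 mul r1 <- r3,r1: IF@2 ID@3 stall=2 (RAW on I0.r3 (WB@5)) EX@6 MEM@7 WB@8
I2 add r3 <- r2,r1: IF@3 ID@6 stall=2 (RAW on I1.r1 (WB@8)) EX@9 MEM@10 WB@11
I3 sub r5 <- r4,r1: IF@6 ID@9 stall=0 (-) EX@10 MEM@11 WB@12

Answer: 12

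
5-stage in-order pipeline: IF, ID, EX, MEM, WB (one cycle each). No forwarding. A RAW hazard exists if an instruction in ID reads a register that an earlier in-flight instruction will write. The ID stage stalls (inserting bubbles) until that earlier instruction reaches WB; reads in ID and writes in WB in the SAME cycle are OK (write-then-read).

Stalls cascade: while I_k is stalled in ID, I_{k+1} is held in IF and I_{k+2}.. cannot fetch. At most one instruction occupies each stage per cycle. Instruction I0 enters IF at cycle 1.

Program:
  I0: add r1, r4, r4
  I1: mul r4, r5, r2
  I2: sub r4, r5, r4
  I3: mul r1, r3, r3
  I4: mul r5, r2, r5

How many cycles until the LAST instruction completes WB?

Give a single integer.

I0 add r1 <- r4,r4: IF@1 ID@2 stall=0 (-) EX@3 MEM@4 WB@5
I1 mul r4 <- r5,r2: IF@2 ID@3 stall=0 (-) EX@4 MEM@5 WB@6
I2 sub r4 <- r5,r4: IF@3 ID@4 stall=2 (RAW on I1.r4 (WB@6)) EX@7 MEM@8 WB@9
I3 mul r1 <- r3,r3: IF@4 ID@7 stall=0 (-) EX@8 MEM@9 WB@10
I4 mul r5 <- r2,r5: IF@7 ID@8 stall=0 (-) EX@9 MEM@10 WB@11

Answer: 11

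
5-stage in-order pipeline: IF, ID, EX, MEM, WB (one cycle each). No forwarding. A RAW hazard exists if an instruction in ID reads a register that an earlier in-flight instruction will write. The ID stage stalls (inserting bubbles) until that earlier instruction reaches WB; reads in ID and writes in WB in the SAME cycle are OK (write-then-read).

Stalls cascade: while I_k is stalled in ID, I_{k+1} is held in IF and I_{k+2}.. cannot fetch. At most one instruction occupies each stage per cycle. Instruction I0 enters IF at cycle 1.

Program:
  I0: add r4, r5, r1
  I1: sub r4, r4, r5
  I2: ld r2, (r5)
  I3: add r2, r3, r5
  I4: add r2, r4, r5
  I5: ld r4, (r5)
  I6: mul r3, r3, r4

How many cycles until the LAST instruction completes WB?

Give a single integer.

Answer: 15

Derivation:
I0 add r4 <- r5,r1: IF@1 ID@2 stall=0 (-) EX@3 MEM@4 WB@5
I1 sub r4 <- r4,r5: IF@2 ID@3 stall=2 (RAW on I0.r4 (WB@5)) EX@6 MEM@7 WB@8
I2 ld r2 <- r5: IF@3 ID@6 stall=0 (-) EX@7 MEM@8 WB@9
I3 add r2 <- r3,r5: IF@6 ID@7 stall=0 (-) EX@8 MEM@9 WB@10
I4 add r2 <- r4,r5: IF@7 ID@8 stall=0 (-) EX@9 MEM@10 WB@11
I5 ld r4 <- r5: IF@8 ID@9 stall=0 (-) EX@10 MEM@11 WB@12
I6 mul r3 <- r3,r4: IF@9 ID@10 stall=2 (RAW on I5.r4 (WB@12)) EX@13 MEM@14 WB@15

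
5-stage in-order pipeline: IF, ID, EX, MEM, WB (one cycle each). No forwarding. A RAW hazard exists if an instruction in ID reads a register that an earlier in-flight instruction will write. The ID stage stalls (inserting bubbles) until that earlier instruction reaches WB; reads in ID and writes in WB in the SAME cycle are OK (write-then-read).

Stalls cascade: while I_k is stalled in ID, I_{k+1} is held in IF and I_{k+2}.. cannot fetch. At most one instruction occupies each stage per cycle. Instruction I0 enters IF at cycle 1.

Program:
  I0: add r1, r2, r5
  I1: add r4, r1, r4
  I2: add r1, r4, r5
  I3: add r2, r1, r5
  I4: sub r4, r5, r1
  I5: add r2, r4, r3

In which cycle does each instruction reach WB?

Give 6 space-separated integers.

Answer: 5 8 11 14 15 18

Derivation:
I0 add r1 <- r2,r5: IF@1 ID@2 stall=0 (-) EX@3 MEM@4 WB@5
I1 add r4 <- r1,r4: IF@2 ID@3 stall=2 (RAW on I0.r1 (WB@5)) EX@6 MEM@7 WB@8
I2 add r1 <- r4,r5: IF@3 ID@6 stall=2 (RAW on I1.r4 (WB@8)) EX@9 MEM@10 WB@11
I3 add r2 <- r1,r5: IF@6 ID@9 stall=2 (RAW on I2.r1 (WB@11)) EX@12 MEM@13 WB@14
I4 sub r4 <- r5,r1: IF@9 ID@12 stall=0 (-) EX@13 MEM@14 WB@15
I5 add r2 <- r4,r3: IF@12 ID@13 stall=2 (RAW on I4.r4 (WB@15)) EX@16 MEM@17 WB@18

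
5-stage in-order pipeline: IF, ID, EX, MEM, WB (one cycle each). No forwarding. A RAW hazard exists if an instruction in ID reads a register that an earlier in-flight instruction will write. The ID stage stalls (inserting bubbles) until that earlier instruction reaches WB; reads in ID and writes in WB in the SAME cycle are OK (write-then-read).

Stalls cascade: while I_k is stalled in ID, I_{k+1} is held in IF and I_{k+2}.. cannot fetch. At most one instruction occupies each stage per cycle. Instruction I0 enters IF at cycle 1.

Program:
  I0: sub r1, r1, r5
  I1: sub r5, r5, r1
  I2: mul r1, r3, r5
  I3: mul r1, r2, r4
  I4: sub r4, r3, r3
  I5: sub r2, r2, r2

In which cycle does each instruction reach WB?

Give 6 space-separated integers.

I0 sub r1 <- r1,r5: IF@1 ID@2 stall=0 (-) EX@3 MEM@4 WB@5
I1 sub r5 <- r5,r1: IF@2 ID@3 stall=2 (RAW on I0.r1 (WB@5)) EX@6 MEM@7 WB@8
I2 mul r1 <- r3,r5: IF@3 ID@6 stall=2 (RAW on I1.r5 (WB@8)) EX@9 MEM@10 WB@11
I3 mul r1 <- r2,r4: IF@6 ID@9 stall=0 (-) EX@10 MEM@11 WB@12
I4 sub r4 <- r3,r3: IF@9 ID@10 stall=0 (-) EX@11 MEM@12 WB@13
I5 sub r2 <- r2,r2: IF@10 ID@11 stall=0 (-) EX@12 MEM@13 WB@14

Answer: 5 8 11 12 13 14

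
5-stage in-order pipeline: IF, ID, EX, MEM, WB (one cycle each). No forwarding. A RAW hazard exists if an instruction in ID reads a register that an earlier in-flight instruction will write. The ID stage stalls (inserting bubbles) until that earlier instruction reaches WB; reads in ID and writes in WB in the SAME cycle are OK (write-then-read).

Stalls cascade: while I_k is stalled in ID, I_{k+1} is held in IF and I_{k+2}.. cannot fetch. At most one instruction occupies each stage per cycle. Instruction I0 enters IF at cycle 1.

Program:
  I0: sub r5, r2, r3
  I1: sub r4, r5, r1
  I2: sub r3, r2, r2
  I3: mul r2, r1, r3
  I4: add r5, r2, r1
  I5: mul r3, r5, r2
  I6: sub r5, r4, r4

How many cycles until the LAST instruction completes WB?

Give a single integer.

I0 sub r5 <- r2,r3: IF@1 ID@2 stall=0 (-) EX@3 MEM@4 WB@5
I1 sub r4 <- r5,r1: IF@2 ID@3 stall=2 (RAW on I0.r5 (WB@5)) EX@6 MEM@7 WB@8
I2 sub r3 <- r2,r2: IF@3 ID@6 stall=0 (-) EX@7 MEM@8 WB@9
I3 mul r2 <- r1,r3: IF@6 ID@7 stall=2 (RAW on I2.r3 (WB@9)) EX@10 MEM@11 WB@12
I4 add r5 <- r2,r1: IF@7 ID@10 stall=2 (RAW on I3.r2 (WB@12)) EX@13 MEM@14 WB@15
I5 mul r3 <- r5,r2: IF@10 ID@13 stall=2 (RAW on I4.r5 (WB@15)) EX@16 MEM@17 WB@18
I6 sub r5 <- r4,r4: IF@13 ID@16 stall=0 (-) EX@17 MEM@18 WB@19

Answer: 19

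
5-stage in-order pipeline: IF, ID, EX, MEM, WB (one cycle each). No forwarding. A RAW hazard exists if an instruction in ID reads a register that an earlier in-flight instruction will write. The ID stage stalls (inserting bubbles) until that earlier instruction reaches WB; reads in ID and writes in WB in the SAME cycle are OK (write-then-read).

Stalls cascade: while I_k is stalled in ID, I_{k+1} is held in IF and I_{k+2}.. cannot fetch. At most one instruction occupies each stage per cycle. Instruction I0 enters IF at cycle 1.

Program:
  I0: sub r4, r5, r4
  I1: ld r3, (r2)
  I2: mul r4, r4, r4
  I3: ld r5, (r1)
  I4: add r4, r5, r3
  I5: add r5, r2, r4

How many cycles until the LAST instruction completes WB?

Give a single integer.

Answer: 15

Derivation:
I0 sub r4 <- r5,r4: IF@1 ID@2 stall=0 (-) EX@3 MEM@4 WB@5
I1 ld r3 <- r2: IF@2 ID@3 stall=0 (-) EX@4 MEM@5 WB@6
I2 mul r4 <- r4,r4: IF@3 ID@4 stall=1 (RAW on I0.r4 (WB@5)) EX@6 MEM@7 WB@8
I3 ld r5 <- r1: IF@4 ID@6 stall=0 (-) EX@7 MEM@8 WB@9
I4 add r4 <- r5,r3: IF@6 ID@7 stall=2 (RAW on I3.r5 (WB@9)) EX@10 MEM@11 WB@12
I5 add r5 <- r2,r4: IF@7 ID@10 stall=2 (RAW on I4.r4 (WB@12)) EX@13 MEM@14 WB@15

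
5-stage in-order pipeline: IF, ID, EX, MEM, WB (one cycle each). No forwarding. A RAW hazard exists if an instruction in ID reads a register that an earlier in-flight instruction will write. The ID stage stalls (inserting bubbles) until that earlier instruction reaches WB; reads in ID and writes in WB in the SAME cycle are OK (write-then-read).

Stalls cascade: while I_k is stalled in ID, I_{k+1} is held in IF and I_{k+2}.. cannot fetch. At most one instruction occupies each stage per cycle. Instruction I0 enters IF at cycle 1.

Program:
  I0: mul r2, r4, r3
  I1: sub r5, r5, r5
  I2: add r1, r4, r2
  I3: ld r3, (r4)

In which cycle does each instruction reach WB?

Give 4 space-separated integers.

Answer: 5 6 8 9

Derivation:
I0 mul r2 <- r4,r3: IF@1 ID@2 stall=0 (-) EX@3 MEM@4 WB@5
I1 sub r5 <- r5,r5: IF@2 ID@3 stall=0 (-) EX@4 MEM@5 WB@6
I2 add r1 <- r4,r2: IF@3 ID@4 stall=1 (RAW on I0.r2 (WB@5)) EX@6 MEM@7 WB@8
I3 ld r3 <- r4: IF@4 ID@6 stall=0 (-) EX@7 MEM@8 WB@9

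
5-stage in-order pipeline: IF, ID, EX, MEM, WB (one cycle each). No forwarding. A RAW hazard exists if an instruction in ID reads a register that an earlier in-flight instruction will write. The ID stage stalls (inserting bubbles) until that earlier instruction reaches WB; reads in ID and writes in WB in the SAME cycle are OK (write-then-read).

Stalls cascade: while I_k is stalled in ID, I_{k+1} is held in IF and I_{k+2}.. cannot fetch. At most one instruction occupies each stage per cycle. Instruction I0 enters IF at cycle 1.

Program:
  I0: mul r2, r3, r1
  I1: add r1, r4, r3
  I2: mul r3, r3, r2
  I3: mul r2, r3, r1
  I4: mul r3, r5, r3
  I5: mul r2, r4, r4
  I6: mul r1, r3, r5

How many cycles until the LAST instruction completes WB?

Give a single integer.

Answer: 15

Derivation:
I0 mul r2 <- r3,r1: IF@1 ID@2 stall=0 (-) EX@3 MEM@4 WB@5
I1 add r1 <- r4,r3: IF@2 ID@3 stall=0 (-) EX@4 MEM@5 WB@6
I2 mul r3 <- r3,r2: IF@3 ID@4 stall=1 (RAW on I0.r2 (WB@5)) EX@6 MEM@7 WB@8
I3 mul r2 <- r3,r1: IF@4 ID@6 stall=2 (RAW on I2.r3 (WB@8)) EX@9 MEM@10 WB@11
I4 mul r3 <- r5,r3: IF@6 ID@9 stall=0 (-) EX@10 MEM@11 WB@12
I5 mul r2 <- r4,r4: IF@9 ID@10 stall=0 (-) EX@11 MEM@12 WB@13
I6 mul r1 <- r3,r5: IF@10 ID@11 stall=1 (RAW on I4.r3 (WB@12)) EX@13 MEM@14 WB@15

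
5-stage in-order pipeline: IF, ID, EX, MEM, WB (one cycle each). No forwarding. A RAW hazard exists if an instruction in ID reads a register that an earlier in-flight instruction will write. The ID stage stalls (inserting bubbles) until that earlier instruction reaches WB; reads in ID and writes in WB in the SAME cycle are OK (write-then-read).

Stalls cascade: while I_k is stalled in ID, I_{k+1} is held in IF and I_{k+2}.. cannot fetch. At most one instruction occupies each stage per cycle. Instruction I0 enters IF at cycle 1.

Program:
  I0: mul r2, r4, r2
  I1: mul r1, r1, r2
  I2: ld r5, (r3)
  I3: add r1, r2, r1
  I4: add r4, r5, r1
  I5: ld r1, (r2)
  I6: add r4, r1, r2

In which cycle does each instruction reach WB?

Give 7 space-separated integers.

Answer: 5 8 9 11 14 15 18

Derivation:
I0 mul r2 <- r4,r2: IF@1 ID@2 stall=0 (-) EX@3 MEM@4 WB@5
I1 mul r1 <- r1,r2: IF@2 ID@3 stall=2 (RAW on I0.r2 (WB@5)) EX@6 MEM@7 WB@8
I2 ld r5 <- r3: IF@3 ID@6 stall=0 (-) EX@7 MEM@8 WB@9
I3 add r1 <- r2,r1: IF@6 ID@7 stall=1 (RAW on I1.r1 (WB@8)) EX@9 MEM@10 WB@11
I4 add r4 <- r5,r1: IF@7 ID@9 stall=2 (RAW on I3.r1 (WB@11)) EX@12 MEM@13 WB@14
I5 ld r1 <- r2: IF@9 ID@12 stall=0 (-) EX@13 MEM@14 WB@15
I6 add r4 <- r1,r2: IF@12 ID@13 stall=2 (RAW on I5.r1 (WB@15)) EX@16 MEM@17 WB@18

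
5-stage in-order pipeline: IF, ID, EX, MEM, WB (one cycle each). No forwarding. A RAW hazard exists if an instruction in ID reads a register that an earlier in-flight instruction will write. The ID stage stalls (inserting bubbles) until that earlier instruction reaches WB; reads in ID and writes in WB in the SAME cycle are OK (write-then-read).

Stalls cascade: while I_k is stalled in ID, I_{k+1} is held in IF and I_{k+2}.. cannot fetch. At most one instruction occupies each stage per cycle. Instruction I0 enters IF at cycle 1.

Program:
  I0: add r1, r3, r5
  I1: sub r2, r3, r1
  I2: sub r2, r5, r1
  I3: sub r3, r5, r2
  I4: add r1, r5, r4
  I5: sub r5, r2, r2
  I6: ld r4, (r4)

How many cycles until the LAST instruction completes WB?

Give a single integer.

I0 add r1 <- r3,r5: IF@1 ID@2 stall=0 (-) EX@3 MEM@4 WB@5
I1 sub r2 <- r3,r1: IF@2 ID@3 stall=2 (RAW on I0.r1 (WB@5)) EX@6 MEM@7 WB@8
I2 sub r2 <- r5,r1: IF@3 ID@6 stall=0 (-) EX@7 MEM@8 WB@9
I3 sub r3 <- r5,r2: IF@6 ID@7 stall=2 (RAW on I2.r2 (WB@9)) EX@10 MEM@11 WB@12
I4 add r1 <- r5,r4: IF@7 ID@10 stall=0 (-) EX@11 MEM@12 WB@13
I5 sub r5 <- r2,r2: IF@10 ID@11 stall=0 (-) EX@12 MEM@13 WB@14
I6 ld r4 <- r4: IF@11 ID@12 stall=0 (-) EX@13 MEM@14 WB@15

Answer: 15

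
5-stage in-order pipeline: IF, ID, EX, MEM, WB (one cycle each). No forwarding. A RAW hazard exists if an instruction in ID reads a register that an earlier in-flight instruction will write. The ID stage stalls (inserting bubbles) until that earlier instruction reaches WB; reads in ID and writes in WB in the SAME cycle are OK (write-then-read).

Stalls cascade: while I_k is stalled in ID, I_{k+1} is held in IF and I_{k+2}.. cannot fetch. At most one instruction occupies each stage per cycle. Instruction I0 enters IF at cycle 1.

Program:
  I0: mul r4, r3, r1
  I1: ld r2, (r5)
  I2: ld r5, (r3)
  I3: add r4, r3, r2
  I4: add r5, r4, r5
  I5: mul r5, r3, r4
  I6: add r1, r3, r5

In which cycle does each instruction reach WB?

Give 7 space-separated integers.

I0 mul r4 <- r3,r1: IF@1 ID@2 stall=0 (-) EX@3 MEM@4 WB@5
I1 ld r2 <- r5: IF@2 ID@3 stall=0 (-) EX@4 MEM@5 WB@6
I2 ld r5 <- r3: IF@3 ID@4 stall=0 (-) EX@5 MEM@6 WB@7
I3 add r4 <- r3,r2: IF@4 ID@5 stall=1 (RAW on I1.r2 (WB@6)) EX@7 MEM@8 WB@9
I4 add r5 <- r4,r5: IF@5 ID@7 stall=2 (RAW on I3.r4 (WB@9)) EX@10 MEM@11 WB@12
I5 mul r5 <- r3,r4: IF@7 ID@10 stall=0 (-) EX@11 MEM@12 WB@13
I6 add r1 <- r3,r5: IF@10 ID@11 stall=2 (RAW on I5.r5 (WB@13)) EX@14 MEM@15 WB@16

Answer: 5 6 7 9 12 13 16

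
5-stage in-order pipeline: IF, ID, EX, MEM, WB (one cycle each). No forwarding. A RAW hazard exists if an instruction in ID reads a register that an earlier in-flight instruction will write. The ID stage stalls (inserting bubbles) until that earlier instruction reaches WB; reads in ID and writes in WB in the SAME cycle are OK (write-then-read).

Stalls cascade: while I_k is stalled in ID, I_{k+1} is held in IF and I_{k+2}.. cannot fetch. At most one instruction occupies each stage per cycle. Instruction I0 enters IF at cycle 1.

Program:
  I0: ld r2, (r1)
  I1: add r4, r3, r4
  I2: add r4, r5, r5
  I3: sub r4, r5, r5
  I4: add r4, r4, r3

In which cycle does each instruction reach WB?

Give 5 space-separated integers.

Answer: 5 6 7 8 11

Derivation:
I0 ld r2 <- r1: IF@1 ID@2 stall=0 (-) EX@3 MEM@4 WB@5
I1 add r4 <- r3,r4: IF@2 ID@3 stall=0 (-) EX@4 MEM@5 WB@6
I2 add r4 <- r5,r5: IF@3 ID@4 stall=0 (-) EX@5 MEM@6 WB@7
I3 sub r4 <- r5,r5: IF@4 ID@5 stall=0 (-) EX@6 MEM@7 WB@8
I4 add r4 <- r4,r3: IF@5 ID@6 stall=2 (RAW on I3.r4 (WB@8)) EX@9 MEM@10 WB@11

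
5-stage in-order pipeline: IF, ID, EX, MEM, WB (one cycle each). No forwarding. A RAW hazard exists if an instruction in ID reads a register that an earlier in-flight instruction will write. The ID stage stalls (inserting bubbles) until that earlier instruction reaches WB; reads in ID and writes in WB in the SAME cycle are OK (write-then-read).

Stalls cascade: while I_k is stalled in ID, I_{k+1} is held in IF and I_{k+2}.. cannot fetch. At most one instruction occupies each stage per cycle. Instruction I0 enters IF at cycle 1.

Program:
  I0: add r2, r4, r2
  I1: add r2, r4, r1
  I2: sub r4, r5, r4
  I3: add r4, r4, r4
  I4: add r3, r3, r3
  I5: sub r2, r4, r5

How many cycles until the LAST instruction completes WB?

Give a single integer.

I0 add r2 <- r4,r2: IF@1 ID@2 stall=0 (-) EX@3 MEM@4 WB@5
I1 add r2 <- r4,r1: IF@2 ID@3 stall=0 (-) EX@4 MEM@5 WB@6
I2 sub r4 <- r5,r4: IF@3 ID@4 stall=0 (-) EX@5 MEM@6 WB@7
I3 add r4 <- r4,r4: IF@4 ID@5 stall=2 (RAW on I2.r4 (WB@7)) EX@8 MEM@9 WB@10
I4 add r3 <- r3,r3: IF@5 ID@8 stall=0 (-) EX@9 MEM@10 WB@11
I5 sub r2 <- r4,r5: IF@8 ID@9 stall=1 (RAW on I3.r4 (WB@10)) EX@11 MEM@12 WB@13

Answer: 13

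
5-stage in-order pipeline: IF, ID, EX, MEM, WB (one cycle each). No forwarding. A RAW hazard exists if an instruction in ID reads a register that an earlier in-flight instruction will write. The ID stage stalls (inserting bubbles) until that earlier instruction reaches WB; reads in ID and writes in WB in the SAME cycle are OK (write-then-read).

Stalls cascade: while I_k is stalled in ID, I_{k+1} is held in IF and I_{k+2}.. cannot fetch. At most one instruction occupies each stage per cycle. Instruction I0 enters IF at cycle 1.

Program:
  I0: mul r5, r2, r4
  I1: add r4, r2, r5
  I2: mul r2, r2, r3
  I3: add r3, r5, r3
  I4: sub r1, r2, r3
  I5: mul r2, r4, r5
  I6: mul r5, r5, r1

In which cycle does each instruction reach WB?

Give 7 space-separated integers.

Answer: 5 8 9 10 13 14 16

Derivation:
I0 mul r5 <- r2,r4: IF@1 ID@2 stall=0 (-) EX@3 MEM@4 WB@5
I1 add r4 <- r2,r5: IF@2 ID@3 stall=2 (RAW on I0.r5 (WB@5)) EX@6 MEM@7 WB@8
I2 mul r2 <- r2,r3: IF@3 ID@6 stall=0 (-) EX@7 MEM@8 WB@9
I3 add r3 <- r5,r3: IF@6 ID@7 stall=0 (-) EX@8 MEM@9 WB@10
I4 sub r1 <- r2,r3: IF@7 ID@8 stall=2 (RAW on I3.r3 (WB@10)) EX@11 MEM@12 WB@13
I5 mul r2 <- r4,r5: IF@8 ID@11 stall=0 (-) EX@12 MEM@13 WB@14
I6 mul r5 <- r5,r1: IF@11 ID@12 stall=1 (RAW on I4.r1 (WB@13)) EX@14 MEM@15 WB@16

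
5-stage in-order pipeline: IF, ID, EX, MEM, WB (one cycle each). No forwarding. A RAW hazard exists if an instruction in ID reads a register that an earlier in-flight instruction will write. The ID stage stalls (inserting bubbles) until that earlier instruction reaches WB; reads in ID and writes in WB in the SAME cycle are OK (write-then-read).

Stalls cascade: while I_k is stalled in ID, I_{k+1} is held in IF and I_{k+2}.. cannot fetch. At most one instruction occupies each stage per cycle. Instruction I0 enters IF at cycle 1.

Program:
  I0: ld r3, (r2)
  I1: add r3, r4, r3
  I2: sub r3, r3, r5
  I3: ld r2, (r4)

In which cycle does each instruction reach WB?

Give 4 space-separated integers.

Answer: 5 8 11 12

Derivation:
I0 ld r3 <- r2: IF@1 ID@2 stall=0 (-) EX@3 MEM@4 WB@5
I1 add r3 <- r4,r3: IF@2 ID@3 stall=2 (RAW on I0.r3 (WB@5)) EX@6 MEM@7 WB@8
I2 sub r3 <- r3,r5: IF@3 ID@6 stall=2 (RAW on I1.r3 (WB@8)) EX@9 MEM@10 WB@11
I3 ld r2 <- r4: IF@6 ID@9 stall=0 (-) EX@10 MEM@11 WB@12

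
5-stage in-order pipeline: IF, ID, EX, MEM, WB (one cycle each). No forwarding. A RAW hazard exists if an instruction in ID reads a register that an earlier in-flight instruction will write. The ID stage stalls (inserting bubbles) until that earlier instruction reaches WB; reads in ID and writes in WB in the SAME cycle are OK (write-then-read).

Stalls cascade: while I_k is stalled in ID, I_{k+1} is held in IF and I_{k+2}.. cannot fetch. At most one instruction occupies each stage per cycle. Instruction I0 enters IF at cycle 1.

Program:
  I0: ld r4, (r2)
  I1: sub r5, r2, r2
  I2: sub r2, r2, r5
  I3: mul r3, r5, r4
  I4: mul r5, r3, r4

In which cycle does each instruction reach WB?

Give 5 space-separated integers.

Answer: 5 6 9 10 13

Derivation:
I0 ld r4 <- r2: IF@1 ID@2 stall=0 (-) EX@3 MEM@4 WB@5
I1 sub r5 <- r2,r2: IF@2 ID@3 stall=0 (-) EX@4 MEM@5 WB@6
I2 sub r2 <- r2,r5: IF@3 ID@4 stall=2 (RAW on I1.r5 (WB@6)) EX@7 MEM@8 WB@9
I3 mul r3 <- r5,r4: IF@4 ID@7 stall=0 (-) EX@8 MEM@9 WB@10
I4 mul r5 <- r3,r4: IF@7 ID@8 stall=2 (RAW on I3.r3 (WB@10)) EX@11 MEM@12 WB@13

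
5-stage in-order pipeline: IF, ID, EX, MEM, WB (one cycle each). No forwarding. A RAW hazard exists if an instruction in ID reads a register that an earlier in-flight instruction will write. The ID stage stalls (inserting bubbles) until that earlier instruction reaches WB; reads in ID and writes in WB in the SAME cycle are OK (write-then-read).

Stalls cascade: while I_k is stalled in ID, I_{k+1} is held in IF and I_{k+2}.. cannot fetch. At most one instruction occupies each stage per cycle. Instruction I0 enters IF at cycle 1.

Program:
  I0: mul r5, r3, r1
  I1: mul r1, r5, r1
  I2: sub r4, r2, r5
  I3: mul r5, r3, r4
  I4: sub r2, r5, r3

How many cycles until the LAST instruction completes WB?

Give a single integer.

Answer: 15

Derivation:
I0 mul r5 <- r3,r1: IF@1 ID@2 stall=0 (-) EX@3 MEM@4 WB@5
I1 mul r1 <- r5,r1: IF@2 ID@3 stall=2 (RAW on I0.r5 (WB@5)) EX@6 MEM@7 WB@8
I2 sub r4 <- r2,r5: IF@3 ID@6 stall=0 (-) EX@7 MEM@8 WB@9
I3 mul r5 <- r3,r4: IF@6 ID@7 stall=2 (RAW on I2.r4 (WB@9)) EX@10 MEM@11 WB@12
I4 sub r2 <- r5,r3: IF@7 ID@10 stall=2 (RAW on I3.r5 (WB@12)) EX@13 MEM@14 WB@15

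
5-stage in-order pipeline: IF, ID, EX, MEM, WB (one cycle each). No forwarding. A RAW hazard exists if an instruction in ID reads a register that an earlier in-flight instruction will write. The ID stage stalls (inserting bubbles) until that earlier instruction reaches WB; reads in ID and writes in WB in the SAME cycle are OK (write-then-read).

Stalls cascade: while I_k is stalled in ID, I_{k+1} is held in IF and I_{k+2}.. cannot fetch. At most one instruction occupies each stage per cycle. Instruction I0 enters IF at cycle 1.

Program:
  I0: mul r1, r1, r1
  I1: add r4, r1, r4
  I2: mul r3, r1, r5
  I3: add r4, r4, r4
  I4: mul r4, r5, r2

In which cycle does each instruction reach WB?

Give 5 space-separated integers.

I0 mul r1 <- r1,r1: IF@1 ID@2 stall=0 (-) EX@3 MEM@4 WB@5
I1 add r4 <- r1,r4: IF@2 ID@3 stall=2 (RAW on I0.r1 (WB@5)) EX@6 MEM@7 WB@8
I2 mul r3 <- r1,r5: IF@3 ID@6 stall=0 (-) EX@7 MEM@8 WB@9
I3 add r4 <- r4,r4: IF@6 ID@7 stall=1 (RAW on I1.r4 (WB@8)) EX@9 MEM@10 WB@11
I4 mul r4 <- r5,r2: IF@7 ID@9 stall=0 (-) EX@10 MEM@11 WB@12

Answer: 5 8 9 11 12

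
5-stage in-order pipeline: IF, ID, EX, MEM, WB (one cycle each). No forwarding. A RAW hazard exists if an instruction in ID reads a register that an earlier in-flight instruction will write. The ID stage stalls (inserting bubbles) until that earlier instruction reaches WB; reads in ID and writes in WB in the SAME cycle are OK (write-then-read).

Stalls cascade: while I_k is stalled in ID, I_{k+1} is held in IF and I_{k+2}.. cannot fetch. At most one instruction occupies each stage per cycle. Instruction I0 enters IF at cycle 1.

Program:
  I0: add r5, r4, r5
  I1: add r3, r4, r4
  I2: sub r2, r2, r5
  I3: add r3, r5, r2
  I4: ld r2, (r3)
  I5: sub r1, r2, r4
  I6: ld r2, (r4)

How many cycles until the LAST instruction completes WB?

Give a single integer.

Answer: 18

Derivation:
I0 add r5 <- r4,r5: IF@1 ID@2 stall=0 (-) EX@3 MEM@4 WB@5
I1 add r3 <- r4,r4: IF@2 ID@3 stall=0 (-) EX@4 MEM@5 WB@6
I2 sub r2 <- r2,r5: IF@3 ID@4 stall=1 (RAW on I0.r5 (WB@5)) EX@6 MEM@7 WB@8
I3 add r3 <- r5,r2: IF@4 ID@6 stall=2 (RAW on I2.r2 (WB@8)) EX@9 MEM@10 WB@11
I4 ld r2 <- r3: IF@6 ID@9 stall=2 (RAW on I3.r3 (WB@11)) EX@12 MEM@13 WB@14
I5 sub r1 <- r2,r4: IF@9 ID@12 stall=2 (RAW on I4.r2 (WB@14)) EX@15 MEM@16 WB@17
I6 ld r2 <- r4: IF@12 ID@15 stall=0 (-) EX@16 MEM@17 WB@18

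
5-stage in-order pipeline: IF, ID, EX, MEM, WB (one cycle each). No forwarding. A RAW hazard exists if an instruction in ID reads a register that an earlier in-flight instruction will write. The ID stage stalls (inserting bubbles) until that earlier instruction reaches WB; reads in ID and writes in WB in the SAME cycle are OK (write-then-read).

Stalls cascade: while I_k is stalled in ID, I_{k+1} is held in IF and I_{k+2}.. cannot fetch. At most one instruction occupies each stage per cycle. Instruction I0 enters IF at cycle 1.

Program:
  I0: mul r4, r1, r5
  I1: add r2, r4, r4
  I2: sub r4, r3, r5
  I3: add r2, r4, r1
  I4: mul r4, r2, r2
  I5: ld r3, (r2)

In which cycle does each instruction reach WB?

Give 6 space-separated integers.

I0 mul r4 <- r1,r5: IF@1 ID@2 stall=0 (-) EX@3 MEM@4 WB@5
I1 add r2 <- r4,r4: IF@2 ID@3 stall=2 (RAW on I0.r4 (WB@5)) EX@6 MEM@7 WB@8
I2 sub r4 <- r3,r5: IF@3 ID@6 stall=0 (-) EX@7 MEM@8 WB@9
I3 add r2 <- r4,r1: IF@6 ID@7 stall=2 (RAW on I2.r4 (WB@9)) EX@10 MEM@11 WB@12
I4 mul r4 <- r2,r2: IF@7 ID@10 stall=2 (RAW on I3.r2 (WB@12)) EX@13 MEM@14 WB@15
I5 ld r3 <- r2: IF@10 ID@13 stall=0 (-) EX@14 MEM@15 WB@16

Answer: 5 8 9 12 15 16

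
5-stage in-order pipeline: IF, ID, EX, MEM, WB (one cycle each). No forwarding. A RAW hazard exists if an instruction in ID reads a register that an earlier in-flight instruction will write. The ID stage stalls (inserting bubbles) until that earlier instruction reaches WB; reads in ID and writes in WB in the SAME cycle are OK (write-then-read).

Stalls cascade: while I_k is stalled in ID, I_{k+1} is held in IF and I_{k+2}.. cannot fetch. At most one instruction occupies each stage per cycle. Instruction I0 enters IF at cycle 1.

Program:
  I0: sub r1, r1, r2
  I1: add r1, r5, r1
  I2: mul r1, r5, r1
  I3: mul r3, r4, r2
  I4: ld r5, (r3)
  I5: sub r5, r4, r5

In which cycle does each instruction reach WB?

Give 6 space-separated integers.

I0 sub r1 <- r1,r2: IF@1 ID@2 stall=0 (-) EX@3 MEM@4 WB@5
I1 add r1 <- r5,r1: IF@2 ID@3 stall=2 (RAW on I0.r1 (WB@5)) EX@6 MEM@7 WB@8
I2 mul r1 <- r5,r1: IF@3 ID@6 stall=2 (RAW on I1.r1 (WB@8)) EX@9 MEM@10 WB@11
I3 mul r3 <- r4,r2: IF@6 ID@9 stall=0 (-) EX@10 MEM@11 WB@12
I4 ld r5 <- r3: IF@9 ID@10 stall=2 (RAW on I3.r3 (WB@12)) EX@13 MEM@14 WB@15
I5 sub r5 <- r4,r5: IF@10 ID@13 stall=2 (RAW on I4.r5 (WB@15)) EX@16 MEM@17 WB@18

Answer: 5 8 11 12 15 18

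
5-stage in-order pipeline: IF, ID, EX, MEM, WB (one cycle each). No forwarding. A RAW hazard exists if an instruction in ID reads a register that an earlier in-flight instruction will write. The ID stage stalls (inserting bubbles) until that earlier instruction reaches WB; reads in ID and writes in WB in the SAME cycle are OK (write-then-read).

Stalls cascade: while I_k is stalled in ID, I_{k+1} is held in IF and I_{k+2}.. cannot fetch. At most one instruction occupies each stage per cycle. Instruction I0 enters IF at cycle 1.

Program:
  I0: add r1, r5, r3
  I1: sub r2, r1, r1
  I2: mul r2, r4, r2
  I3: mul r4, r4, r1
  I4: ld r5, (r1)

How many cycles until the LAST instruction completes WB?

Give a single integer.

Answer: 13

Derivation:
I0 add r1 <- r5,r3: IF@1 ID@2 stall=0 (-) EX@3 MEM@4 WB@5
I1 sub r2 <- r1,r1: IF@2 ID@3 stall=2 (RAW on I0.r1 (WB@5)) EX@6 MEM@7 WB@8
I2 mul r2 <- r4,r2: IF@3 ID@6 stall=2 (RAW on I1.r2 (WB@8)) EX@9 MEM@10 WB@11
I3 mul r4 <- r4,r1: IF@6 ID@9 stall=0 (-) EX@10 MEM@11 WB@12
I4 ld r5 <- r1: IF@9 ID@10 stall=0 (-) EX@11 MEM@12 WB@13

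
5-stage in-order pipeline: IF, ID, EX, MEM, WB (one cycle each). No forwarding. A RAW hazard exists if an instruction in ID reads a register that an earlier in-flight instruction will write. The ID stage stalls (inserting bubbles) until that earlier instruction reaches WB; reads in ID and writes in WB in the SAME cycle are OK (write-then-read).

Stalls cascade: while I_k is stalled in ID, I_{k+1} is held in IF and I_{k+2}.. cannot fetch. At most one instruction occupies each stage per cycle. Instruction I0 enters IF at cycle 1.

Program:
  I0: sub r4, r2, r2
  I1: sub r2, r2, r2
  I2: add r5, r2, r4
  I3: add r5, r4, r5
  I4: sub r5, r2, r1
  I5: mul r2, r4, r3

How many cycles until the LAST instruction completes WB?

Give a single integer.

I0 sub r4 <- r2,r2: IF@1 ID@2 stall=0 (-) EX@3 MEM@4 WB@5
I1 sub r2 <- r2,r2: IF@2 ID@3 stall=0 (-) EX@4 MEM@5 WB@6
I2 add r5 <- r2,r4: IF@3 ID@4 stall=2 (RAW on I1.r2 (WB@6)) EX@7 MEM@8 WB@9
I3 add r5 <- r4,r5: IF@4 ID@7 stall=2 (RAW on I2.r5 (WB@9)) EX@10 MEM@11 WB@12
I4 sub r5 <- r2,r1: IF@7 ID@10 stall=0 (-) EX@11 MEM@12 WB@13
I5 mul r2 <- r4,r3: IF@10 ID@11 stall=0 (-) EX@12 MEM@13 WB@14

Answer: 14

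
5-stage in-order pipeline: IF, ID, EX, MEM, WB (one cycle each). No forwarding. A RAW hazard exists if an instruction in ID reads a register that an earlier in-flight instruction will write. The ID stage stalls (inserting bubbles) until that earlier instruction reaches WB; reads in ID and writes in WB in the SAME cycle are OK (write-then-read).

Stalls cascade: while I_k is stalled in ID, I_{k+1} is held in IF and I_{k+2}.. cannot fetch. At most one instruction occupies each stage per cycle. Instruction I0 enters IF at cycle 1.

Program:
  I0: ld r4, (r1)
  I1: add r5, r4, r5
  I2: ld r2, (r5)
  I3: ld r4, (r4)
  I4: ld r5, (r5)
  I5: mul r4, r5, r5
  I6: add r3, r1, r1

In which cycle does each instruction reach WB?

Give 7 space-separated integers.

I0 ld r4 <- r1: IF@1 ID@2 stall=0 (-) EX@3 MEM@4 WB@5
I1 add r5 <- r4,r5: IF@2 ID@3 stall=2 (RAW on I0.r4 (WB@5)) EX@6 MEM@7 WB@8
I2 ld r2 <- r5: IF@3 ID@6 stall=2 (RAW on I1.r5 (WB@8)) EX@9 MEM@10 WB@11
I3 ld r4 <- r4: IF@6 ID@9 stall=0 (-) EX@10 MEM@11 WB@12
I4 ld r5 <- r5: IF@9 ID@10 stall=0 (-) EX@11 MEM@12 WB@13
I5 mul r4 <- r5,r5: IF@10 ID@11 stall=2 (RAW on I4.r5 (WB@13)) EX@14 MEM@15 WB@16
I6 add r3 <- r1,r1: IF@11 ID@14 stall=0 (-) EX@15 MEM@16 WB@17

Answer: 5 8 11 12 13 16 17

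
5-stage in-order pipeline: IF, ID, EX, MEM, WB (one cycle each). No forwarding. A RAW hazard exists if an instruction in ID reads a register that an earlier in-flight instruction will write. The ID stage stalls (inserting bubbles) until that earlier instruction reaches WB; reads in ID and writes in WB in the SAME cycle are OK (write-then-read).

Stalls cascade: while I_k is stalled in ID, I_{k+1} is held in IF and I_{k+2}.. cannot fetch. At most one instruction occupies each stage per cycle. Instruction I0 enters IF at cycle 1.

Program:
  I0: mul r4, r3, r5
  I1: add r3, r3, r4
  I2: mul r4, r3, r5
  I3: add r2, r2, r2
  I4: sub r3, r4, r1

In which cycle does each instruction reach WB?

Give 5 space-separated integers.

I0 mul r4 <- r3,r5: IF@1 ID@2 stall=0 (-) EX@3 MEM@4 WB@5
I1 add r3 <- r3,r4: IF@2 ID@3 stall=2 (RAW on I0.r4 (WB@5)) EX@6 MEM@7 WB@8
I2 mul r4 <- r3,r5: IF@3 ID@6 stall=2 (RAW on I1.r3 (WB@8)) EX@9 MEM@10 WB@11
I3 add r2 <- r2,r2: IF@6 ID@9 stall=0 (-) EX@10 MEM@11 WB@12
I4 sub r3 <- r4,r1: IF@9 ID@10 stall=1 (RAW on I2.r4 (WB@11)) EX@12 MEM@13 WB@14

Answer: 5 8 11 12 14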